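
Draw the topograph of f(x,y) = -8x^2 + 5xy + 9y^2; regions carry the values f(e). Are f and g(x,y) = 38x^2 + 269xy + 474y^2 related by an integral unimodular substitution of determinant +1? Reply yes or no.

D₁ = 313, D₂ = 313
river cycle of f (length 38): (9, 13, -4), (-4, 11, 12), (12, 13, -3), (-3, 17, 2), (2, 15, -11), (-11, 7, 6), (6, 17, -1), (-1, 17, 6), (6, 7, -11), (-11, 15, 2), … (28 more)
river cycle of g (length 38): (6, 11, -8), (-8, 5, 9), (9, 13, -4), (-4, 11, 12), (12, 13, -3), (-3, 17, 2), (2, 15, -11), (-11, 7, 6), (6, 17, -1), (-1, 17, 6), … (28 more)
cycles coincide ⇒ equivalent

yes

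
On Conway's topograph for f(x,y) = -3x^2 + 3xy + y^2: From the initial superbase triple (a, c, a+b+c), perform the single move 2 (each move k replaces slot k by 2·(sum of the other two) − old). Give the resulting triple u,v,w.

start (-3,1,1) = (f(1,0),f(0,1),f(1,1))
replace slot 2: 2·((-3)+1) − 1 = -5 → (-3,-5,1)

-3,-5,1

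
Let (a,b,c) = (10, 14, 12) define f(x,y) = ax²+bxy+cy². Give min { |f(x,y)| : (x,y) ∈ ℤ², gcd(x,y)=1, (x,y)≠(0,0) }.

translate: b→-6 (≡14 mod 20), so (10,14,12)→(10,-6,8)
flip: (10,-6,8)→(8,6,10)
reduced (well bottom): (8,6,10) with a≤c, −a<b≤a
well minimum = a = 8

8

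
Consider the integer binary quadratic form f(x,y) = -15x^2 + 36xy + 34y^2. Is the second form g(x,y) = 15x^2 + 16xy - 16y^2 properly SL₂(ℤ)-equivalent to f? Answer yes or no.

D₁ = 3336, D₂ = 1216
discriminants differ ⇒ not SL₂(ℤ)-equivalent

no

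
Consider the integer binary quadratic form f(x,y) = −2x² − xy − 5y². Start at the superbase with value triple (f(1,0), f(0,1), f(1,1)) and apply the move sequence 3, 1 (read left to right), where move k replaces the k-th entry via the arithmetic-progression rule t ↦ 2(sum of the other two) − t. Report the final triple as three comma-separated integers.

start (-2,-5,-8) = (f(1,0),f(0,1),f(1,1))
replace slot 3: 2·((-2)+(-5)) − (-8) = -6 → (-2,-5,-6)
replace slot 1: 2·((-5)+(-6)) − (-2) = -20 → (-20,-5,-6)

-20,-5,-6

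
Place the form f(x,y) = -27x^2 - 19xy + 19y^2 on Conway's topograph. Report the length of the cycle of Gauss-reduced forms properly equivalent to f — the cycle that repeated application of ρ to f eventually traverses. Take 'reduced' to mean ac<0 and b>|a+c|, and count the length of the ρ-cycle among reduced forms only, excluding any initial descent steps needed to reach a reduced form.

D = 2413, ⌊√D⌋ = 49
descent: ρ → (19,19,-27)  [lands on river]
river: ρ → (-27,35,11)
river: ρ → (11,31,-33)
river: ρ → (-33,35,9)
river: ρ → (9,37,-29)
river: ρ → (-29,21,17)
river: ρ → (17,47,-3)
river: ρ → (-3,49,1)
river: ρ → (1,49,-3)
river: ρ → (-3,47,17)
river: ρ → (17,21,-29)
river: ρ → (-29,37,9)
river: ρ → (9,35,-33)
river: ρ → (-33,31,11)
river: ρ → (11,35,-27)
river: ρ → (-27,19,19)
ρ-cycle length = 16 (tail of 1 descent step not counted)

16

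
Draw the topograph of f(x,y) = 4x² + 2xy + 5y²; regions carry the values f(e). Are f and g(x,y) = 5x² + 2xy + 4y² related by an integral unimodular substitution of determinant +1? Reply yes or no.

D₁ = -76, D₂ = -76
f: reduced (well bottom): (4,2,5) with a≤c, −a<b≤a
g: flip: (5,2,4)→(4,-2,5)
g: reduced (well bottom): (4,-2,5) with a≤c, −a<b≤a
reduced forms (4, 2, 5) vs (4, -2, 5) ⇒ inequivalent

no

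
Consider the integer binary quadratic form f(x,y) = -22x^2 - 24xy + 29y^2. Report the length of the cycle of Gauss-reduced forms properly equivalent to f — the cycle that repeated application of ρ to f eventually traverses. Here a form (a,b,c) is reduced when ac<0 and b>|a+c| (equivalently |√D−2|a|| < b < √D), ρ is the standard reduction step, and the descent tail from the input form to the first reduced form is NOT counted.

D = 3128, ⌊√D⌋ = 55
descent: ρ → (29,24,-22)  [lands on river]
river: ρ → (-22,20,31)
river: ρ → (31,42,-11)
river: ρ → (-11,46,23)
river: ρ → (23,46,-11)
river: ρ → (-11,42,31)
river: ρ → (31,20,-22)
river: ρ → (-22,24,29)
river: ρ → (29,34,-17)
river: ρ → (-17,34,29)
ρ-cycle length = 10 (tail of 1 descent step not counted)

10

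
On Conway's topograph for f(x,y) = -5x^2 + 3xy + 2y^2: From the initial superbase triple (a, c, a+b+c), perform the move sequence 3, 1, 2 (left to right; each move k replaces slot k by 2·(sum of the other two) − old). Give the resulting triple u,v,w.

start (-5,2,0) = (f(1,0),f(0,1),f(1,1))
replace slot 3: 2·((-5)+2) − 0 = -6 → (-5,2,-6)
replace slot 1: 2·(2+(-6)) − (-5) = -3 → (-3,2,-6)
replace slot 2: 2·((-3)+(-6)) − 2 = -20 → (-3,-20,-6)

-3,-20,-6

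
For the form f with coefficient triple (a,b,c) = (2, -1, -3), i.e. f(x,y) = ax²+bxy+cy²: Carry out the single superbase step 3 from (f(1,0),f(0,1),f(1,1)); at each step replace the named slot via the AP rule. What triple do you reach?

start (2,-3,-2) = (f(1,0),f(0,1),f(1,1))
replace slot 3: 2·(2+(-3)) − (-2) = 0 → (2,-3,0)

2,-3,0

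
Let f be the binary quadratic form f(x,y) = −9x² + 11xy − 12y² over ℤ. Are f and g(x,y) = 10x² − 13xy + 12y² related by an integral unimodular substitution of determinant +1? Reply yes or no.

D₁ = -311, D₂ = -311
f is negative-definite; reduce −f:
−f: translate: b→7 (≡-11 mod 18), so (9,-11,12)→(9,7,10)
−f: reduced (well bottom): (9,7,10) with a≤c, −a<b≤a
flip sign back: reduced form of f is (-9,-7,-10)
g: translate: b→7 (≡-13 mod 20), so (10,-13,12)→(10,7,9)
g: flip: (10,7,9)→(9,-7,10)
g: reduced (well bottom): (9,-7,10) with a≤c, −a<b≤a
reduced forms (-9, -7, -10) vs (9, -7, 10) ⇒ inequivalent

no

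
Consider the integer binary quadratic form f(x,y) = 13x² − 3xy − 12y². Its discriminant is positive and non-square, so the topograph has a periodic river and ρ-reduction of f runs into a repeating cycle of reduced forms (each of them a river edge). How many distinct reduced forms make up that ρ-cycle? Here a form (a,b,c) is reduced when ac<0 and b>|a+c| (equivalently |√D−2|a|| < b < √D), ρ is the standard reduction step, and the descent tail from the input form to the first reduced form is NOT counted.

D = 633, ⌊√D⌋ = 25
descent: ρ → (-12,3,13)  [lands on river]
river: ρ → (13,23,-2)
river: ρ → (-2,25,1)
river: ρ → (1,25,-2)
river: ρ → (-2,23,13)
river: ρ → (13,3,-12)
river: ρ → (-12,21,4)
river: ρ → (4,19,-17)
river: ρ → (-17,15,6)
river: ρ → (6,21,-8)
river: ρ → (-8,11,16)
river: ρ → (16,21,-3)
river: ρ → (-3,21,16)
river: ρ → (16,11,-8)
river: ρ → (-8,21,6)
river: ρ → (6,15,-17)
river: ρ → (-17,19,4)
river: ρ → (4,21,-12)
ρ-cycle length = 18 (tail of 1 descent step not counted)

18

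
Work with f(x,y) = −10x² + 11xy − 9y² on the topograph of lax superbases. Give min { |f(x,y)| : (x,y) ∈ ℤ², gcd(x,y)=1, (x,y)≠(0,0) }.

translate: b→9 (≡-11 mod 20), so (10,-11,9)→(10,9,8)
flip: (10,9,8)→(8,-9,10)
translate: b→7 (≡-9 mod 16), so (8,-9,10)→(8,7,9)
reduced (well bottom): (8,7,9) with a≤c, −a<b≤a
well minimum |f| = |-8| = 8 (negative-definite)

8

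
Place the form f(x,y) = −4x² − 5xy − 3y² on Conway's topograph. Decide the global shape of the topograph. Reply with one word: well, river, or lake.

D = b²−4ac = (-5)² − 4·(-4)·(-3) = -23
D < 0 ⇒ definite ⇒ every region one sign ⇒ single well

well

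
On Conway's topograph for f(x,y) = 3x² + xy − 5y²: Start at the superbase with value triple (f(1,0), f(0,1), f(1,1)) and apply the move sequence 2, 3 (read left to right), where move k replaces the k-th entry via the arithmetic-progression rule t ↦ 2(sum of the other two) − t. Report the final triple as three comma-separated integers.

start (3,-5,-1) = (f(1,0),f(0,1),f(1,1))
replace slot 2: 2·(3+(-1)) − (-5) = 9 → (3,9,-1)
replace slot 3: 2·(3+9) − (-1) = 25 → (3,9,25)

3,9,25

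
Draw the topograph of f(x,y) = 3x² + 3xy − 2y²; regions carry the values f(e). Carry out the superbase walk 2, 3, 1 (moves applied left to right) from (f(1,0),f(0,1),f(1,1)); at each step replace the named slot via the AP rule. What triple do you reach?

start (3,-2,4) = (f(1,0),f(0,1),f(1,1))
replace slot 2: 2·(3+4) − (-2) = 16 → (3,16,4)
replace slot 3: 2·(3+16) − 4 = 34 → (3,16,34)
replace slot 1: 2·(16+34) − 3 = 97 → (97,16,34)

97,16,34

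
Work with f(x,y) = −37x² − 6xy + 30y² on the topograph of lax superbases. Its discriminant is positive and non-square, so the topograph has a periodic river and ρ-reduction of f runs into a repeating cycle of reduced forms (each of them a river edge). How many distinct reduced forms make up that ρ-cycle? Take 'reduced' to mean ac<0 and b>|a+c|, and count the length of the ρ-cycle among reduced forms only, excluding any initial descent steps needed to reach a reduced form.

D = 4476, ⌊√D⌋ = 66
descent: ρ → (30,66,-1)  [lands on river]
river: ρ → (-1,66,30)
river: ρ → (30,54,-13)
river: ρ → (-13,50,38)
river: ρ → (38,26,-25)
river: ρ → (-25,24,39)
river: ρ → (39,54,-10)
river: ρ → (-10,66,3)
river: ρ → (3,66,-10)
river: ρ → (-10,54,39)
river: ρ → (39,24,-25)
river: ρ → (-25,26,38)
river: ρ → (38,50,-13)
river: ρ → (-13,54,30)
ρ-cycle length = 14 (tail of 1 descent step not counted)

14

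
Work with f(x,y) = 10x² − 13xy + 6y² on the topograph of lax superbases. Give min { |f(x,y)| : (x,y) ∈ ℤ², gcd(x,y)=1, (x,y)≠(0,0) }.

translate: b→7 (≡-13 mod 20), so (10,-13,6)→(10,7,3)
flip: (10,7,3)→(3,-7,10)
translate: b→-1 (≡-7 mod 6), so (3,-7,10)→(3,-1,6)
reduced (well bottom): (3,-1,6) with a≤c, −a<b≤a
well minimum = a = 3

3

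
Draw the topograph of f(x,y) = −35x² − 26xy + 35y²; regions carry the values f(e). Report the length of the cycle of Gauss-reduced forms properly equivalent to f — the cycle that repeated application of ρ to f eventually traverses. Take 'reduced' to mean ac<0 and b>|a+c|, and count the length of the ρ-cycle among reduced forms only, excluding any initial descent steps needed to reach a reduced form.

D = 5576, ⌊√D⌋ = 74
descent: ρ → (35,26,-35)  [lands on river]
river: ρ → (-35,44,26)
river: ρ → (26,60,-19)
river: ρ → (-19,54,35)
river: ρ → (35,16,-38)
river: ρ → (-38,60,13)
river: ρ → (13,70,-13)
river: ρ → (-13,60,38)
river: ρ → (38,16,-35)
river: ρ → (-35,54,19)
river: ρ → (19,60,-26)
river: ρ → (-26,44,35)
ρ-cycle length = 12 (tail of 1 descent step not counted)

12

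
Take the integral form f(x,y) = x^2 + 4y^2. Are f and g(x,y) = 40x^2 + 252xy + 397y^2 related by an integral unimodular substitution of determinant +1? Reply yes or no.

D₁ = -16, D₂ = -16
f: reduced (well bottom): (1,0,4) with a≤c, −a<b≤a
g: translate: b→12 (≡252 mod 80), so (40,252,397)→(40,12,1)
g: flip: (40,12,1)→(1,-12,40)
g: translate: b→0 (≡-12 mod 2), so (1,-12,40)→(1,0,4)
g: reduced (well bottom): (1,0,4) with a≤c, −a<b≤a
reduced forms (1, 0, 4) vs (1, 0, 4) ⇒ equivalent

yes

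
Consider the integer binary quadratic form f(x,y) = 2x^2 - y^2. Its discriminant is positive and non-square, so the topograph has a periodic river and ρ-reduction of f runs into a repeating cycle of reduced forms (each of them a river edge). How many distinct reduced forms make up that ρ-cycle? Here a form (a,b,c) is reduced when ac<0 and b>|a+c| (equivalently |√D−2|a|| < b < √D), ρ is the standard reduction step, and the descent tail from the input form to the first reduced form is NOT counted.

D = 8, ⌊√D⌋ = 2
descent: ρ → (-1,2,1)  [lands on river]
river: ρ → (1,2,-1)
ρ-cycle length = 2 (tail of 1 descent step not counted)

2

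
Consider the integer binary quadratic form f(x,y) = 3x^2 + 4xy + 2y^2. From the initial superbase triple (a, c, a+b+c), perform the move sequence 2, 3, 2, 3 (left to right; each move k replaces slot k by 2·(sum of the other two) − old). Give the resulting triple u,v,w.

start (3,2,9) = (f(1,0),f(0,1),f(1,1))
replace slot 2: 2·(3+9) − 2 = 22 → (3,22,9)
replace slot 3: 2·(3+22) − 9 = 41 → (3,22,41)
replace slot 2: 2·(3+41) − 22 = 66 → (3,66,41)
replace slot 3: 2·(3+66) − 41 = 97 → (3,66,97)

3,66,97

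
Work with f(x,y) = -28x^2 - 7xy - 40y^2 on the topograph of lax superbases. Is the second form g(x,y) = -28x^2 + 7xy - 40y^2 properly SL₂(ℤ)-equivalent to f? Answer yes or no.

D₁ = -4431, D₂ = -4431
f is negative-definite; reduce −f:
−f: reduced (well bottom): (28,7,40) with a≤c, −a<b≤a
flip sign back: reduced form of f is (-28,-7,-40)
g is negative-definite; reduce −g:
−g: reduced (well bottom): (28,-7,40) with a≤c, −a<b≤a
flip sign back: reduced form of g is (-28,7,-40)
reduced forms (-28, -7, -40) vs (-28, 7, -40) ⇒ inequivalent

no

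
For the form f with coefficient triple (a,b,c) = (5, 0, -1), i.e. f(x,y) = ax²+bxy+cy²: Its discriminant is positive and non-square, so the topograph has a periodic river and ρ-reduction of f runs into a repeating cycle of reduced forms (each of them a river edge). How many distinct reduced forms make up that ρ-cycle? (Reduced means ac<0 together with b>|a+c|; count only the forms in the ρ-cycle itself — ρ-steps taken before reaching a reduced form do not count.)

D = 20, ⌊√D⌋ = 4
descent: ρ → (-1,4,1)  [lands on river]
river: ρ → (1,4,-1)
ρ-cycle length = 2 (tail of 1 descent step not counted)

2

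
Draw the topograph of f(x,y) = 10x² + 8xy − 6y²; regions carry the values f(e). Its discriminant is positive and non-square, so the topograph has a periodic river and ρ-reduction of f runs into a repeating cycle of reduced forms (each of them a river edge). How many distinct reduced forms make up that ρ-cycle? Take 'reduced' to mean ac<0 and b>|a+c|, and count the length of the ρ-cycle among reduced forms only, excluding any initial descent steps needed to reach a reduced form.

D = 304, ⌊√D⌋ = 17
river: ρ → (-6,16,2)
river: ρ → (2,16,-6)
river: ρ → (-6,8,10)
river: ρ → (10,12,-4)
river: ρ → (-4,12,10)
river: ρ → (10,8,-6)
ρ-cycle length = 6 (tail of 0 descent steps not counted)

6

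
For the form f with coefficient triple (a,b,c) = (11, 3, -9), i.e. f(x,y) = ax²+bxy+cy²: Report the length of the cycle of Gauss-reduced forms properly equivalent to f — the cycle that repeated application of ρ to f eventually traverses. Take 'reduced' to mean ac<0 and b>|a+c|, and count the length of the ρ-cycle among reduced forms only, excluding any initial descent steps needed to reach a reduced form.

D = 405, ⌊√D⌋ = 20
river: ρ → (-9,15,5)
river: ρ → (5,15,-9)
river: ρ → (-9,3,11)
river: ρ → (11,19,-1)
river: ρ → (-1,19,11)
river: ρ → (11,3,-9)
ρ-cycle length = 6 (tail of 0 descent steps not counted)

6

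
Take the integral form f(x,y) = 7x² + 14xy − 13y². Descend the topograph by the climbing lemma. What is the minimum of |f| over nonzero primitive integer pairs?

river: ρ → (-13,12,8)
river: ρ → (8,20,-5)
river: ρ → (-5,20,8)
river: ρ → (8,12,-13)
river: ρ → (-13,14,7)
river: ρ → (7,14,-13)
closes: descent 0, river 6
min |a| on river = 5

5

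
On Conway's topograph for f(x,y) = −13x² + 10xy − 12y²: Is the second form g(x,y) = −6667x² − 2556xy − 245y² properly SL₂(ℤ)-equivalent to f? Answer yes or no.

D₁ = -524, D₂ = -524
f is negative-definite; reduce −f:
−f: flip: (13,-10,12)→(12,10,13)
−f: reduced (well bottom): (12,10,13) with a≤c, −a<b≤a
flip sign back: reduced form of f is (-12,-10,-13)
g is negative-definite; reduce −g:
−g: flip: (6667,2556,245)→(245,-2556,6667)
−g: translate: b→-106 (≡-2556 mod 490), so (245,-2556,6667)→(245,-106,12)
−g: flip: (245,-106,12)→(12,106,245)
−g: translate: b→10 (≡106 mod 24), so (12,106,245)→(12,10,13)
−g: reduced (well bottom): (12,10,13) with a≤c, −a<b≤a
flip sign back: reduced form of g is (-12,-10,-13)
reduced forms (-12, -10, -13) vs (-12, -10, -13) ⇒ equivalent

yes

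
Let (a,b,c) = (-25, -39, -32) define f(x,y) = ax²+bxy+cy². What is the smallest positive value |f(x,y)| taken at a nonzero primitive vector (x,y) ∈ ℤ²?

translate: b→-11 (≡39 mod 50), so (25,39,32)→(25,-11,18)
flip: (25,-11,18)→(18,11,25)
reduced (well bottom): (18,11,25) with a≤c, −a<b≤a
well minimum |f| = |-18| = 18 (negative-definite)

18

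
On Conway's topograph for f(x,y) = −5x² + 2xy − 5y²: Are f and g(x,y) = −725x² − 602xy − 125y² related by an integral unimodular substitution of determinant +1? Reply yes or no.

D₁ = -96, D₂ = -96
f is negative-definite; reduce −f:
−f: flip: (5,-2,5)→(5,2,5)
−f: reduced (well bottom): (5,2,5) with a≤c, −a<b≤a
flip sign back: reduced form of f is (-5,-2,-5)
g is negative-definite; reduce −g:
−g: flip: (725,602,125)→(125,-602,725)
−g: translate: b→-102 (≡-602 mod 250), so (125,-602,725)→(125,-102,21)
−g: flip: (125,-102,21)→(21,102,125)
−g: translate: b→18 (≡102 mod 42), so (21,102,125)→(21,18,5)
−g: flip: (21,18,5)→(5,-18,21)
−g: translate: b→2 (≡-18 mod 10), so (5,-18,21)→(5,2,5)
−g: reduced (well bottom): (5,2,5) with a≤c, −a<b≤a
flip sign back: reduced form of g is (-5,-2,-5)
reduced forms (-5, -2, -5) vs (-5, -2, -5) ⇒ equivalent

yes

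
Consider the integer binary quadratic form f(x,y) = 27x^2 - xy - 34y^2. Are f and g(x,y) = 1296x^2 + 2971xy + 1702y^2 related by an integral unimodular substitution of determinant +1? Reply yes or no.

D₁ = 3673, D₂ = 3673
river cycle of f (length 106): (27, 53, -8), (-8, 59, 6), (6, 49, -53), (-53, 57, 2), (2, 59, -24), (-24, 37, 24), (24, 59, -2), (-2, 57, 53), (53, 49, -6), (-6, 59, 8), … (96 more)
river cycle of g (length 106): (27, 53, -8), (-8, 59, 6), (6, 49, -53), (-53, 57, 2), (2, 59, -24), (-24, 37, 24), (24, 59, -2), (-2, 57, 53), (53, 49, -6), (-6, 59, 8), … (96 more)
cycles coincide ⇒ equivalent

yes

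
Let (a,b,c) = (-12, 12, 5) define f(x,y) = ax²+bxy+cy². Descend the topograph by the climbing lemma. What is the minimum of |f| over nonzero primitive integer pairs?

river: ρ → (5,18,-3)
river: ρ → (-3,18,5)
river: ρ → (5,12,-12)
river: ρ → (-12,12,5)
closes: descent 0, river 4
min |a| on river = 3

3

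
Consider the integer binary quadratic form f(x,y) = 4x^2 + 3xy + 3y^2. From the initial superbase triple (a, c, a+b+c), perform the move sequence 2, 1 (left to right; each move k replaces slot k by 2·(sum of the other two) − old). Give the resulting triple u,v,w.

start (4,3,10) = (f(1,0),f(0,1),f(1,1))
replace slot 2: 2·(4+10) − 3 = 25 → (4,25,10)
replace slot 1: 2·(25+10) − 4 = 66 → (66,25,10)

66,25,10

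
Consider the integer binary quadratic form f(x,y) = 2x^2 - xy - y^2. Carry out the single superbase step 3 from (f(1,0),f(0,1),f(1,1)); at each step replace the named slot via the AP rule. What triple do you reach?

start (2,-1,0) = (f(1,0),f(0,1),f(1,1))
replace slot 3: 2·(2+(-1)) − 0 = 2 → (2,-1,2)

2,-1,2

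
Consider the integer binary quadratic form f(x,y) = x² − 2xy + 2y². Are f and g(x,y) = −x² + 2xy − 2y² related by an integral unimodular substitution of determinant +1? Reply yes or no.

D₁ = -4, D₂ = -4
f: translate: b→0 (≡-2 mod 2), so (1,-2,2)→(1,0,1)
f: reduced (well bottom): (1,0,1) with a≤c, −a<b≤a
g is negative-definite; reduce −g:
−g: translate: b→0 (≡-2 mod 2), so (1,-2,2)→(1,0,1)
−g: reduced (well bottom): (1,0,1) with a≤c, −a<b≤a
flip sign back: reduced form of g is (-1,0,-1)
reduced forms (1, 0, 1) vs (-1, 0, -1) ⇒ inequivalent

no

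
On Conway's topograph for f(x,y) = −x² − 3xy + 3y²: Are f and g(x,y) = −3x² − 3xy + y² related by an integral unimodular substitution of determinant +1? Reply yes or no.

D₁ = 21, D₂ = 21
river cycle of f (length 2): (3, 3, -1), (-1, 3, 3)
river cycle of g (length 2): (1, 3, -3), (-3, 3, 1)
cycles differ ⇒ inequivalent

no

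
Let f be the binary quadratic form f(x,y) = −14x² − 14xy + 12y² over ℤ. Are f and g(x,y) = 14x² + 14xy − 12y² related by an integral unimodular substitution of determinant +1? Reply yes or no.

D₁ = 868, D₂ = 868
river cycle of f (length 16): (12, 14, -14), (-14, 14, 12), (12, 10, -16), (-16, 22, 6), (6, 26, -8), (-8, 22, 12), (12, 26, -4), (-4, 22, 24), (24, 26, -2), (-2, 26, 24), … (6 more)
river cycle of g (length 16): (-12, 10, 16), (16, 22, -6), (-6, 26, 8), (8, 22, -12), (-12, 26, 4), (4, 22, -24), (-24, 26, 2), (2, 26, -24), (-24, 22, 4), (4, 26, -12), … (6 more)
cycles differ ⇒ inequivalent

no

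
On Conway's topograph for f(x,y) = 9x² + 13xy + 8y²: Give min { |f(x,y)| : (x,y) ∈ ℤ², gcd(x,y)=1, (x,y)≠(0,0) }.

translate: b→-5 (≡13 mod 18), so (9,13,8)→(9,-5,4)
flip: (9,-5,4)→(4,5,9)
translate: b→-3 (≡5 mod 8), so (4,5,9)→(4,-3,8)
reduced (well bottom): (4,-3,8) with a≤c, −a<b≤a
well minimum = a = 4

4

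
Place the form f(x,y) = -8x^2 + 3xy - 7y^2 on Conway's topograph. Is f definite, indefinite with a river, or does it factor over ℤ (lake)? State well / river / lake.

D = b²−4ac = 3² − 4·(-8)·(-7) = -215
D < 0 ⇒ definite ⇒ every region one sign ⇒ single well

well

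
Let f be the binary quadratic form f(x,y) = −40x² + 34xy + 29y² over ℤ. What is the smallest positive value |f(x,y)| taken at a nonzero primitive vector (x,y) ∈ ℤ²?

river: ρ → (29,24,-45)
river: ρ → (-45,66,8)
river: ρ → (8,62,-61)
river: ρ → (-61,60,9)
river: ρ → (9,66,-40)
river: ρ → (-40,14,35)
river: ρ → (35,56,-19)
river: ρ → (-19,58,32)
river: ρ → (32,70,-7)
river: ρ → (-7,70,32)
river: ρ → (32,58,-19)
river: ρ → (-19,56,35)
river: ρ → (35,14,-40)
river: ρ → (-40,66,9)
river: ρ → (9,60,-61)
river: ρ → (-61,62,8)
river: ρ → (8,66,-45)
river: ρ → (-45,24,29)
river: ρ → (29,34,-40)
river: ρ → (-40,46,23)
river: ρ → (23,46,-40)
river: ρ → (-40,34,29)
closes: descent 0, river 22
min |a| on river = 7

7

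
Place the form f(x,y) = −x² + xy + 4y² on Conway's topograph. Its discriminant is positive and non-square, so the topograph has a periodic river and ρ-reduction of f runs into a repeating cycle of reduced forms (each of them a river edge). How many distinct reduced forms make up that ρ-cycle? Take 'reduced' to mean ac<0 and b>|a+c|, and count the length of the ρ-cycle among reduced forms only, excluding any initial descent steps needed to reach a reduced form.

D = 17, ⌊√D⌋ = 4
descent: ρ → (4,-1,-1)
descent: ρ → (-1,3,2)  [lands on river]
river: ρ → (2,1,-2)
river: ρ → (-2,3,1)
river: ρ → (1,3,-2)
river: ρ → (-2,1,2)
river: ρ → (2,3,-1)
ρ-cycle length = 6 (tail of 2 descent steps not counted)

6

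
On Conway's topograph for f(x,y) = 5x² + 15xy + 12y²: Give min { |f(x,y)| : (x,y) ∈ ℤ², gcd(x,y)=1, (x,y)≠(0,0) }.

translate: b→5 (≡15 mod 10), so (5,15,12)→(5,5,2)
flip: (5,5,2)→(2,-5,5)
translate: b→-1 (≡-5 mod 4), so (2,-5,5)→(2,-1,2)
flip: (2,-1,2)→(2,1,2)
reduced (well bottom): (2,1,2) with a≤c, −a<b≤a
well minimum = a = 2

2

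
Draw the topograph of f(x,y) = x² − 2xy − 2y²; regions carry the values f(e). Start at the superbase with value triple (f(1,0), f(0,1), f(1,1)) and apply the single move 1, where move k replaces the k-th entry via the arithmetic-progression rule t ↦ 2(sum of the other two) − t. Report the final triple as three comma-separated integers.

start (1,-2,-3) = (f(1,0),f(0,1),f(1,1))
replace slot 1: 2·((-2)+(-3)) − 1 = -11 → (-11,-2,-3)

-11,-2,-3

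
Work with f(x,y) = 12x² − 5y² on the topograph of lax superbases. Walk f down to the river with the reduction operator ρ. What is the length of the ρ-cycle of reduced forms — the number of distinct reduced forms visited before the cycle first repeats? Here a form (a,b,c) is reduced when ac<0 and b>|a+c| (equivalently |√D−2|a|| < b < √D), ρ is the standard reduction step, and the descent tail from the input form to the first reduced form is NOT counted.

D = 240, ⌊√D⌋ = 15
descent: ρ → (-5,10,7)  [lands on river]
river: ρ → (7,4,-8)
river: ρ → (-8,12,3)
river: ρ → (3,12,-8)
river: ρ → (-8,4,7)
river: ρ → (7,10,-5)
ρ-cycle length = 6 (tail of 1 descent step not counted)

6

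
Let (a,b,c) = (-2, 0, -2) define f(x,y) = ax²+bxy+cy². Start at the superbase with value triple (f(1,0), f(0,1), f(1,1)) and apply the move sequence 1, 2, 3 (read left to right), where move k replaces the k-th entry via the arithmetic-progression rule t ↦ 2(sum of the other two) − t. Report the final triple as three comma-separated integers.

start (-2,-2,-4) = (f(1,0),f(0,1),f(1,1))
replace slot 1: 2·((-2)+(-4)) − (-2) = -10 → (-10,-2,-4)
replace slot 2: 2·((-10)+(-4)) − (-2) = -26 → (-10,-26,-4)
replace slot 3: 2·((-10)+(-26)) − (-4) = -68 → (-10,-26,-68)

-10,-26,-68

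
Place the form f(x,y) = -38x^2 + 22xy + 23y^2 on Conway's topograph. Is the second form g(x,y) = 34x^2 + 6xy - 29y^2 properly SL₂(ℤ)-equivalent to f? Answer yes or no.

D₁ = 3980, D₂ = 3980
river cycle of f (length 16): (23, 24, -37), (-37, 50, 10), (10, 50, -37), (-37, 24, 23), (23, 22, -38), (-38, 54, 7), (7, 58, -22), (-22, 30, 35), (35, 40, -17), (-17, 62, 2), … (6 more)
river cycle of g (length 12): (-29, 52, 11), (11, 58, -14), (-14, 54, 19), (19, 60, -5), (-5, 60, 19), (19, 54, -14), (-14, 58, 11), (11, 52, -29), (-29, 6, 34), (34, 62, -1), … (2 more)
cycles differ ⇒ inequivalent

no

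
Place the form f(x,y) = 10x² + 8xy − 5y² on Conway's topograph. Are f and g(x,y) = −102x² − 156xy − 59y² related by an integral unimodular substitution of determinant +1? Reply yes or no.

D₁ = 264, D₂ = 264
river cycle of f (length 6): (-5, 12, 6), (6, 12, -5), (-5, 8, 10), (10, 12, -3), (-3, 12, 10), (10, 8, -5)
river cycle of g (length 6): (-5, 12, 6), (6, 12, -5), (-5, 8, 10), (10, 12, -3), (-3, 12, 10), (10, 8, -5)
cycles coincide ⇒ equivalent

yes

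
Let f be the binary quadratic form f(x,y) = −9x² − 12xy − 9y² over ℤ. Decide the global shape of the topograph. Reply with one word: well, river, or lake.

D = b²−4ac = (-12)² − 4·(-9)·(-9) = -180
D < 0 ⇒ definite ⇒ every region one sign ⇒ single well

well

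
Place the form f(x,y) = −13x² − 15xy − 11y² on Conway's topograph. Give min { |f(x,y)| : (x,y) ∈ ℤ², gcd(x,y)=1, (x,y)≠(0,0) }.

translate: b→-11 (≡15 mod 26), so (13,15,11)→(13,-11,9)
flip: (13,-11,9)→(9,11,13)
translate: b→-7 (≡11 mod 18), so (9,11,13)→(9,-7,11)
reduced (well bottom): (9,-7,11) with a≤c, −a<b≤a
well minimum |f| = |-9| = 9 (negative-definite)

9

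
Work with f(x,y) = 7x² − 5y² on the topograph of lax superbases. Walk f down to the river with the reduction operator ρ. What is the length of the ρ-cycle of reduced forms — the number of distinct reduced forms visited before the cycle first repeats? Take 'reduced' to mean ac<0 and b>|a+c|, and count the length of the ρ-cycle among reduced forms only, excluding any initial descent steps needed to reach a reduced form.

D = 140, ⌊√D⌋ = 11
descent: ρ → (-5,10,2)  [lands on river]
river: ρ → (2,10,-5)
ρ-cycle length = 2 (tail of 1 descent step not counted)

2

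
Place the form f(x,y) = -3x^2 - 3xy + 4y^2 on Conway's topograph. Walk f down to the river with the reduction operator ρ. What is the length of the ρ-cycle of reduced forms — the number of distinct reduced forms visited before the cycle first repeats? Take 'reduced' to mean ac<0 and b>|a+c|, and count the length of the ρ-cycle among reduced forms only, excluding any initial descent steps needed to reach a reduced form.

D = 57, ⌊√D⌋ = 7
descent: ρ → (4,3,-3)  [lands on river]
river: ρ → (-3,3,4)
river: ρ → (4,5,-2)
river: ρ → (-2,7,1)
river: ρ → (1,7,-2)
river: ρ → (-2,5,4)
ρ-cycle length = 6 (tail of 1 descent step not counted)

6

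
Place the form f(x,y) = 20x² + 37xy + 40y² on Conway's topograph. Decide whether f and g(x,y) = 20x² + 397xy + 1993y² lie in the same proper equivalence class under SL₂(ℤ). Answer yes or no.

D₁ = -1831, D₂ = -1831
f: translate: b→-3 (≡37 mod 40), so (20,37,40)→(20,-3,23)
f: reduced (well bottom): (20,-3,23) with a≤c, −a<b≤a
g: translate: b→-3 (≡397 mod 40), so (20,397,1993)→(20,-3,23)
g: reduced (well bottom): (20,-3,23) with a≤c, −a<b≤a
reduced forms (20, -3, 23) vs (20, -3, 23) ⇒ equivalent

yes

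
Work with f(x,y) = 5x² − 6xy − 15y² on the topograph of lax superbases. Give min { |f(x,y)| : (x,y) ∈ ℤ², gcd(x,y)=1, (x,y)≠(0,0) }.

descent: ρ → (-15,6,5)
descent: ρ → (5,14,-7)  [lands on river]
river: ρ → (-7,14,5)
river: ρ → (5,16,-4)
river: ρ → (-4,16,5)
closes: descent 2, river 4
min |a| on river = 4

4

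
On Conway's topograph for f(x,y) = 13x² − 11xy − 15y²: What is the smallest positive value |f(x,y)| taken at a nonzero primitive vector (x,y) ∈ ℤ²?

descent: ρ → (-15,11,13)  [lands on river]
river: ρ → (13,15,-13)
river: ρ → (-13,11,15)
river: ρ → (15,19,-9)
river: ρ → (-9,17,17)
river: ρ → (17,17,-9)
river: ρ → (-9,19,15)
river: ρ → (15,11,-13)
river: ρ → (-13,15,13)
river: ρ → (13,11,-15)
river: ρ → (-15,19,9)
river: ρ → (9,17,-17)
river: ρ → (-17,17,9)
river: ρ → (9,19,-15)
closes: descent 1, river 14
min |a| on river = 9

9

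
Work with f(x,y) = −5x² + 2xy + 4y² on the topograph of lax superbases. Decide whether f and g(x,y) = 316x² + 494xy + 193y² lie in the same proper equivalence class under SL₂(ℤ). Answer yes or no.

D₁ = 84, D₂ = 84
river cycle of f (length 6): (4, 6, -3), (-3, 6, 4), (4, 2, -5), (-5, 8, 1), (1, 8, -5), (-5, 2, 4)
river cycle of g (length 6): (1, 8, -5), (-5, 2, 4), (4, 6, -3), (-3, 6, 4), (4, 2, -5), (-5, 8, 1)
cycles coincide ⇒ equivalent

yes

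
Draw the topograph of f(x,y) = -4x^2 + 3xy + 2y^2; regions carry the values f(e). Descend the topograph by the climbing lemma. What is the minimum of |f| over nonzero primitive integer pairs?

river: ρ → (2,5,-2)
river: ρ → (-2,3,4)
river: ρ → (4,5,-1)
river: ρ → (-1,5,4)
river: ρ → (4,3,-2)
river: ρ → (-2,5,2)
river: ρ → (2,3,-4)
river: ρ → (-4,5,1)
river: ρ → (1,5,-4)
river: ρ → (-4,3,2)
closes: descent 0, river 10
min |a| on river = 1

1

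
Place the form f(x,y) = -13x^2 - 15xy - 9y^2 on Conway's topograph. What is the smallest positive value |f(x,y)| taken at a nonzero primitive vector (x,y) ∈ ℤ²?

translate: b→-11 (≡15 mod 26), so (13,15,9)→(13,-11,7)
flip: (13,-11,7)→(7,11,13)
translate: b→-3 (≡11 mod 14), so (7,11,13)→(7,-3,9)
reduced (well bottom): (7,-3,9) with a≤c, −a<b≤a
well minimum |f| = |-7| = 7 (negative-definite)

7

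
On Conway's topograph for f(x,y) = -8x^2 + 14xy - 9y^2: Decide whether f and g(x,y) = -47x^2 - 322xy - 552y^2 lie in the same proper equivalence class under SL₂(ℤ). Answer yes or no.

D₁ = -92, D₂ = -92
f is negative-definite; reduce −f:
−f: translate: b→2 (≡-14 mod 16), so (8,-14,9)→(8,2,3)
−f: flip: (8,2,3)→(3,-2,8)
−f: reduced (well bottom): (3,-2,8) with a≤c, −a<b≤a
flip sign back: reduced form of f is (-3,2,-8)
g is negative-definite; reduce −g:
−g: translate: b→40 (≡322 mod 94), so (47,322,552)→(47,40,9)
−g: flip: (47,40,9)→(9,-40,47)
−g: translate: b→-4 (≡-40 mod 18), so (9,-40,47)→(9,-4,3)
−g: flip: (9,-4,3)→(3,4,9)
−g: translate: b→-2 (≡4 mod 6), so (3,4,9)→(3,-2,8)
−g: reduced (well bottom): (3,-2,8) with a≤c, −a<b≤a
flip sign back: reduced form of g is (-3,2,-8)
reduced forms (-3, 2, -8) vs (-3, 2, -8) ⇒ equivalent

yes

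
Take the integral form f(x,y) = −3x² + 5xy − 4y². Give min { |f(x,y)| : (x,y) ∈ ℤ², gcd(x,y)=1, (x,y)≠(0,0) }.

translate: b→1 (≡-5 mod 6), so (3,-5,4)→(3,1,2)
flip: (3,1,2)→(2,-1,3)
reduced (well bottom): (2,-1,3) with a≤c, −a<b≤a
well minimum |f| = |-2| = 2 (negative-definite)

2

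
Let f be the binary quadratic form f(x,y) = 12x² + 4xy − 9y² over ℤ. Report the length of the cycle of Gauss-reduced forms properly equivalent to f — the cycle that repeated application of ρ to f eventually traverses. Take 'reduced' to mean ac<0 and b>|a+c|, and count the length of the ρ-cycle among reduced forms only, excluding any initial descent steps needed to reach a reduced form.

D = 448, ⌊√D⌋ = 21
river: ρ → (-9,14,7)
river: ρ → (7,14,-9)
river: ρ → (-9,4,12)
river: ρ → (12,20,-1)
river: ρ → (-1,20,12)
river: ρ → (12,4,-9)
ρ-cycle length = 6 (tail of 0 descent steps not counted)

6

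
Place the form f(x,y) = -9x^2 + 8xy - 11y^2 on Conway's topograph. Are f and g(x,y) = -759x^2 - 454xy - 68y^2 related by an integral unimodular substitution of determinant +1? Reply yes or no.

D₁ = -332, D₂ = -332
f is negative-definite; reduce −f:
−f: reduced (well bottom): (9,-8,11) with a≤c, −a<b≤a
flip sign back: reduced form of f is (-9,8,-11)
g is negative-definite; reduce −g:
−g: flip: (759,454,68)→(68,-454,759)
−g: translate: b→-46 (≡-454 mod 136), so (68,-454,759)→(68,-46,9)
−g: flip: (68,-46,9)→(9,46,68)
−g: translate: b→-8 (≡46 mod 18), so (9,46,68)→(9,-8,11)
−g: reduced (well bottom): (9,-8,11) with a≤c, −a<b≤a
flip sign back: reduced form of g is (-9,8,-11)
reduced forms (-9, 8, -11) vs (-9, 8, -11) ⇒ equivalent

yes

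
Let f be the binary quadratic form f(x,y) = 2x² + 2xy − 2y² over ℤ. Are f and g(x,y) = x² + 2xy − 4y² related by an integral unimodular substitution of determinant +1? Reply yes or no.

D₁ = 20, D₂ = 20
river cycle of f (length 2): (-2, 2, 2), (2, 2, -2)
river cycle of g (length 2): (1, 4, -1), (-1, 4, 1)
cycles differ ⇒ inequivalent

no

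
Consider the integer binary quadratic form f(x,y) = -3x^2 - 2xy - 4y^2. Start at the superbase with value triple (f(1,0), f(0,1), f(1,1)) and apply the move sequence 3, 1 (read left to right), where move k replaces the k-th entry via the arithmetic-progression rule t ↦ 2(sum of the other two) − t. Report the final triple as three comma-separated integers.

start (-3,-4,-9) = (f(1,0),f(0,1),f(1,1))
replace slot 3: 2·((-3)+(-4)) − (-9) = -5 → (-3,-4,-5)
replace slot 1: 2·((-4)+(-5)) − (-3) = -15 → (-15,-4,-5)

-15,-4,-5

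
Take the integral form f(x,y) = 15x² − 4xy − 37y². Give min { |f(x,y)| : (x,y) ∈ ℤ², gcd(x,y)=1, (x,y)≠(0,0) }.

descent: ρ → (-37,4,15)
descent: ρ → (15,26,-26)  [lands on river]
river: ρ → (-26,26,15)
river: ρ → (15,34,-18)
river: ρ → (-18,38,11)
river: ρ → (11,28,-33)
river: ρ → (-33,38,6)
river: ρ → (6,46,-5)
river: ρ → (-5,44,15)
river: ρ → (15,46,-2)
river: ρ → (-2,46,15)
river: ρ → (15,44,-5)
river: ρ → (-5,46,6)
river: ρ → (6,38,-33)
river: ρ → (-33,28,11)
river: ρ → (11,38,-18)
river: ρ → (-18,34,15)
closes: descent 2, river 16
min |a| on river = 2

2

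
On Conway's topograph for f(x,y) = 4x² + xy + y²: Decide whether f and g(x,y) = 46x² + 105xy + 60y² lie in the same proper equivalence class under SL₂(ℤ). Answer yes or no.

D₁ = -15, D₂ = -15
f: flip: (4,1,1)→(1,-1,4)
f: translate: b→1 (≡-1 mod 2), so (1,-1,4)→(1,1,4)
f: reduced (well bottom): (1,1,4) with a≤c, −a<b≤a
g: translate: b→13 (≡105 mod 92), so (46,105,60)→(46,13,1)
g: flip: (46,13,1)→(1,-13,46)
g: translate: b→1 (≡-13 mod 2), so (1,-13,46)→(1,1,4)
g: reduced (well bottom): (1,1,4) with a≤c, −a<b≤a
reduced forms (1, 1, 4) vs (1, 1, 4) ⇒ equivalent

yes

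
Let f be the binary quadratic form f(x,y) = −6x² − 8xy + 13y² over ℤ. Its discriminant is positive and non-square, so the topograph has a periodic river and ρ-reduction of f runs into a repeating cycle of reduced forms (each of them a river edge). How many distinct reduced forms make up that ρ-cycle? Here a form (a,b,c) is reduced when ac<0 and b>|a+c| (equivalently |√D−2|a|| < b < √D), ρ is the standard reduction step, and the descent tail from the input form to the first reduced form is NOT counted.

D = 376, ⌊√D⌋ = 19
descent: ρ → (13,8,-6)  [lands on river]
river: ρ → (-6,16,5)
river: ρ → (5,14,-9)
river: ρ → (-9,4,10)
river: ρ → (10,16,-3)
river: ρ → (-3,14,15)
river: ρ → (15,16,-2)
river: ρ → (-2,16,15)
river: ρ → (15,14,-3)
river: ρ → (-3,16,10)
river: ρ → (10,4,-9)
river: ρ → (-9,14,5)
river: ρ → (5,16,-6)
river: ρ → (-6,8,13)
river: ρ → (13,18,-1)
river: ρ → (-1,18,13)
ρ-cycle length = 16 (tail of 1 descent step not counted)

16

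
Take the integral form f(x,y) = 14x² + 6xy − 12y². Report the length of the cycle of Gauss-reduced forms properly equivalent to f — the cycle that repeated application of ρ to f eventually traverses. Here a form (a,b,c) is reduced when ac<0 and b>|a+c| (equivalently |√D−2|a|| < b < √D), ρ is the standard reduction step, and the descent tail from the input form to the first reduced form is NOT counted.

D = 708, ⌊√D⌋ = 26
river: ρ → (-12,18,8)
river: ρ → (8,14,-16)
river: ρ → (-16,18,6)
river: ρ → (6,18,-16)
river: ρ → (-16,14,8)
river: ρ → (8,18,-12)
river: ρ → (-12,6,14)
river: ρ → (14,22,-4)
river: ρ → (-4,26,2)
river: ρ → (2,26,-4)
river: ρ → (-4,22,14)
river: ρ → (14,6,-12)
ρ-cycle length = 12 (tail of 0 descent steps not counted)

12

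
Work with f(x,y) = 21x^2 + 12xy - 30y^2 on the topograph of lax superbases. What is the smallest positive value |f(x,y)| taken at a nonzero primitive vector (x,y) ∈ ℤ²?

river: ρ → (-30,48,3)
river: ρ → (3,48,-30)
river: ρ → (-30,12,21)
river: ρ → (21,30,-21)
river: ρ → (-21,12,30)
river: ρ → (30,48,-3)
river: ρ → (-3,48,30)
river: ρ → (30,12,-21)
river: ρ → (-21,30,21)
river: ρ → (21,12,-30)
closes: descent 0, river 10
min |a| on river = 3

3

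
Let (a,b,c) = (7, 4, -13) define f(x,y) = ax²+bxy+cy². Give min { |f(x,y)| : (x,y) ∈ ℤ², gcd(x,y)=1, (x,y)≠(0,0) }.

descent: ρ → (-13,-4,7)
descent: ρ → (7,18,-2)  [lands on river]
river: ρ → (-2,18,7)
river: ρ → (7,10,-10)
river: ρ → (-10,10,7)
closes: descent 2, river 4
min |a| on river = 2

2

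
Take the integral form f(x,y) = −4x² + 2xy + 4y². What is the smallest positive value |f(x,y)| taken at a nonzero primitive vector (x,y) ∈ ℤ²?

river: ρ → (4,6,-2)
river: ρ → (-2,6,4)
river: ρ → (4,2,-4)
river: ρ → (-4,6,2)
river: ρ → (2,6,-4)
river: ρ → (-4,2,4)
closes: descent 0, river 6
min |a| on river = 2

2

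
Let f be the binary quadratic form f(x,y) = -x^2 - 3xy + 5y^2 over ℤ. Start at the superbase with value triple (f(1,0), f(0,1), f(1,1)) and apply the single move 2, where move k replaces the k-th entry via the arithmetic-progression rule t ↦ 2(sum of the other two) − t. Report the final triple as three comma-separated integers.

start (-1,5,1) = (f(1,0),f(0,1),f(1,1))
replace slot 2: 2·((-1)+1) − 5 = -5 → (-1,-5,1)

-1,-5,1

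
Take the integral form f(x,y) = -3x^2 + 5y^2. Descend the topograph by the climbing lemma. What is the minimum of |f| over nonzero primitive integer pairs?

descent: ρ → (5,0,-3)
descent: ρ → (-3,6,2)  [lands on river]
river: ρ → (2,6,-3)
closes: descent 2, river 2
min |a| on river = 2

2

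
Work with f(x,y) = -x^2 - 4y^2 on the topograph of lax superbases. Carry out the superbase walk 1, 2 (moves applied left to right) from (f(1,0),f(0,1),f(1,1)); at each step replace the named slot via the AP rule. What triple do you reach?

start (-1,-4,-5) = (f(1,0),f(0,1),f(1,1))
replace slot 1: 2·((-4)+(-5)) − (-1) = -17 → (-17,-4,-5)
replace slot 2: 2·((-17)+(-5)) − (-4) = -40 → (-17,-40,-5)

-17,-40,-5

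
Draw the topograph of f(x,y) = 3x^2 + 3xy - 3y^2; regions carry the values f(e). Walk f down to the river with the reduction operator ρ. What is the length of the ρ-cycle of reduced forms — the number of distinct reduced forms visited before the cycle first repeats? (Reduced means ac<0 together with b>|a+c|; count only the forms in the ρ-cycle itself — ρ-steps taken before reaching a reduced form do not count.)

D = 45, ⌊√D⌋ = 6
river: ρ → (-3,3,3)
river: ρ → (3,3,-3)
ρ-cycle length = 2 (tail of 0 descent steps not counted)

2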